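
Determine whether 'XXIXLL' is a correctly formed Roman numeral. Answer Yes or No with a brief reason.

'XXIXLL': L should not appear more than once

No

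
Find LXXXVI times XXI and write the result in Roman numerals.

LXXXVI = 86
XXI = 21
86 × 21 = 1806

MDCCCVI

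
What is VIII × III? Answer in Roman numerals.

VIII = 8
III = 3
8 × 3 = 24

XXIV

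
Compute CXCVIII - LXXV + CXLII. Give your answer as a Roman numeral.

CXCVIII = 198, LXXV = 75, CXLII = 142
198 - 75 = 123
123 + 142 = 265

CCLXV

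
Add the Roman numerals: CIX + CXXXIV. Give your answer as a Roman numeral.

CIX = 109
CXXXIV = 134
109 + 134 = 243

CCXLIII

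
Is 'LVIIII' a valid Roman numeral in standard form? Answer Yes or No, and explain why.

'LVIIII': More than 3 consecutive I's

No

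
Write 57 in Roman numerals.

Convert 57 to Roman numerals:
  57 contains 1×50 (L)
  7 contains 1×5 (V)
  2 contains 2×1 (II)

LVII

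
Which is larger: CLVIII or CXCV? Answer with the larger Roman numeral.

CLVIII = 158
CXCV = 195
195 is larger

CXCV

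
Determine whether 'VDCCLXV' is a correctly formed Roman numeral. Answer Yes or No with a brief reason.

'VDCCLXV': V should not appear more than once

No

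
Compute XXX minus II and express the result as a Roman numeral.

XXX = 30
II = 2
30 - 2 = 28

XXVIII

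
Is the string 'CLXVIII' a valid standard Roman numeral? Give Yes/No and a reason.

'CLXVIII': Check the rules: uses only the symbols I, V, X, L, C, D, M; no symbol is repeated more than three times in a row; V, L and D each appear at most once; no smaller symbol precedes a larger one (values never increase from left to right). Value: C (100) + L (50) + X (10) + V (5) + I (1) + I (1) + I (1) = 168. So it is a valid standard Roman numeral.

Yes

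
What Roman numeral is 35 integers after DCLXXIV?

DCLXXIV = 674
674 + 35 = 709

DCCIX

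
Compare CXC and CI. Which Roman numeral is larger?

CXC = 190
CI = 101
190 is larger

CXC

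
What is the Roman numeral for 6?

Convert 6 to Roman numerals:
  6 contains 1×5 (V)
  1 contains 1×1 (I)

VI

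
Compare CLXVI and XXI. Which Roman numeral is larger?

CLXVI = 166
XXI = 21
166 is larger

CLXVI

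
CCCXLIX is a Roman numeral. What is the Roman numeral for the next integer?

CCCXLIX = 349; next is 350

CCCL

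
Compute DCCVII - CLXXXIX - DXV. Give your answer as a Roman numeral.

DCCVII = 707, CLXXXIX = 189, DXV = 515
707 - 189 = 518
518 - 515 = 3

III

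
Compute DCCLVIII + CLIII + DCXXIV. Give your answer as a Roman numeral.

DCCLVIII = 758, CLIII = 153, DCXXIV = 624
758 + 153 = 911
911 + 624 = 1535

MDXXXV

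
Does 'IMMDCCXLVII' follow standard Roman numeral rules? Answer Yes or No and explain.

'IMMDCCXLVII': Invalid subtractive combination: IM

No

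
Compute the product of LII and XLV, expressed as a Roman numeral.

LII = 52
XLV = 45
52 × 45 = 2340

MMCCCXL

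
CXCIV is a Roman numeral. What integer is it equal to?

CXCIV: C=100, XC=90, IV=4
100 + 90 + 4 = 194

194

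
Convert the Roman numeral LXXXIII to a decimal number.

LXXXIII: L=50, X=10, X=10, X=10, I=1, I=1, I=1
50 + 10 + 10 + 10 + 1 + 1 + 1 = 83

83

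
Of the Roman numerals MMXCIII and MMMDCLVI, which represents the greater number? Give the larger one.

MMXCIII = 2093
MMMDCLVI = 3656
3656 is larger

MMMDCLVI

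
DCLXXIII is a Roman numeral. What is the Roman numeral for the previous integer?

DCLXXIII = 673, so the previous integer is 673 - 1 = 672

DCLXXII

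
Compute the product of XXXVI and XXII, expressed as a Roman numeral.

XXXVI = 36
XXII = 22
36 × 22 = 792

DCCXCII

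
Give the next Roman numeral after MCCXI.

MCCXI = 1211, so the next integer is 1211 + 1 = 1212

MCCXII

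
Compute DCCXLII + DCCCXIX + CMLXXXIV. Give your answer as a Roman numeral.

DCCXLII = 742, DCCCXIX = 819, CMLXXXIV = 984
742 + 819 = 1561
1561 + 984 = 2545

MMDXLV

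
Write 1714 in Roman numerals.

Convert 1714 to Roman numerals:
  1714 contains 1×1000 (M)
  714 contains 1×500 (D)
  214 contains 2×100 (CC)
  14 contains 1×10 (X)
  4 contains 1×4 (IV)

MDCCXIV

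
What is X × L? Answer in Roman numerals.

X = 10
L = 50
10 × 50 = 500

D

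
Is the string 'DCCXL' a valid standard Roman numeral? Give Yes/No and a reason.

'DCCXL': Check the rules: uses only the symbols I, V, X, L, C, D, M; no symbol is repeated more than three times in a row; V, L and D each appear at most once; the only place a smaller symbol precedes a larger one is the allowed subtractive pair XL, the symbol right after such a pair (if any) is smaller than the pair's first symbol, and otherwise the values never increase from left to right. Value: D (500) + C (100) + C (100) + XL (40) = 740. So it is a valid standard Roman numeral.

Yes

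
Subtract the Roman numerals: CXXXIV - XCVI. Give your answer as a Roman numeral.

CXXXIV = 134
XCVI = 96
134 - 96 = 38

XXXVIII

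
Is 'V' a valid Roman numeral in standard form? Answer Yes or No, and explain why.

'V': Check the rules: uses only the symbols I, V, X, L, C, D, M; no symbol is repeated more than three times in a row; V, L and D each appear at most once; no smaller symbol precedes a larger one (values never increase from left to right). Value: V = 5. So it is a valid standard Roman numeral.

Yes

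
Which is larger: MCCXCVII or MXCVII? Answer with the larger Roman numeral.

MCCXCVII = 1297
MXCVII = 1097
1297 is larger

MCCXCVII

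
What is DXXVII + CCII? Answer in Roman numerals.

DXXVII = 527
CCII = 202
527 + 202 = 729

DCCXXIX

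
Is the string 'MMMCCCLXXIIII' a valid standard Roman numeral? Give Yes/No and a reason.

'MMMCCCLXXIIII': More than 3 consecutive I's

No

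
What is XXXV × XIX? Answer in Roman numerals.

XXXV = 35
XIX = 19
35 × 19 = 665

DCLXV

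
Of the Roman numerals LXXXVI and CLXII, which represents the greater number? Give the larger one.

LXXXVI = 86
CLXII = 162
162 is larger

CLXII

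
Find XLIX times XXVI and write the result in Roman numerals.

XLIX = 49
XXVI = 26
49 × 26 = 1274

MCCLXXIV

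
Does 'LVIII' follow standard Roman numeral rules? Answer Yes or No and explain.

'LVIII': Check the rules: uses only the symbols I, V, X, L, C, D, M; no symbol is repeated more than three times in a row; V, L and D each appear at most once; no smaller symbol precedes a larger one (values never increase from left to right). Value: L (50) + V (5) + I (1) + I (1) + I (1) = 58. So it is a valid standard Roman numeral.

Yes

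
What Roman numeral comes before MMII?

MMII = 2002; previous is 2001

MMI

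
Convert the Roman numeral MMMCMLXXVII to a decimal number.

MMMCMLXXVII: M=1000, M=1000, M=1000, CM=900, L=50, X=10, X=10, V=5, I=1, I=1
1000 + 1000 + 1000 + 900 + 50 + 10 + 10 + 5 + 1 + 1 = 3977

3977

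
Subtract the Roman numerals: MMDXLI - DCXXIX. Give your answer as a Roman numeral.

MMDXLI = 2541
DCXXIX = 629
2541 - 629 = 1912

MCMXII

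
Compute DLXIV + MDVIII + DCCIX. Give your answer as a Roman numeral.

DLXIV = 564, MDVIII = 1508, DCCIX = 709
564 + 1508 = 2072
2072 + 709 = 2781

MMDCCLXXXI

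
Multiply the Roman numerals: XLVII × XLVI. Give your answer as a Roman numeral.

XLVII = 47
XLVI = 46
47 × 46 = 2162

MMCLXII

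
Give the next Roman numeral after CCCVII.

CCCVII = 307; next is 308

CCCVIII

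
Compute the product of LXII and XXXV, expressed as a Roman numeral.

LXII = 62
XXXV = 35
62 × 35 = 2170

MMCLXX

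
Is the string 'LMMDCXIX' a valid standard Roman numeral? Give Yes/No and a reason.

'LMMDCXIX': Invalid subtractive combination: LM

No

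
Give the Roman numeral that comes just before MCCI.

MCCI = 1201; previous is 1200

MCC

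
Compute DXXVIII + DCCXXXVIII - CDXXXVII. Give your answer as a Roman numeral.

DXXVIII = 528, DCCXXXVIII = 738, CDXXXVII = 437
528 + 738 = 1266
1266 - 437 = 829

DCCCXXIX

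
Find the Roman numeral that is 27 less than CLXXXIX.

CLXXXIX = 189
189 - 27 = 162

CLXII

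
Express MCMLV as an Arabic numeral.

MCMLV: M=1000, CM=900, L=50, V=5
1000 + 900 + 50 + 5 = 1955

1955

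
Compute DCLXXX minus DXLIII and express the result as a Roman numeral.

DCLXXX = 680
DXLIII = 543
680 - 543 = 137

CXXXVII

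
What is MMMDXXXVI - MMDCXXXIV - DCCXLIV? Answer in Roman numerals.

MMMDXXXVI = 3536, MMDCXXXIV = 2634, DCCXLIV = 744
3536 - 2634 = 902
902 - 744 = 158

CLVIII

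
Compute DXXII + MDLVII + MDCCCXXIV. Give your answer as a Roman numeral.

DXXII = 522, MDLVII = 1557, MDCCCXXIV = 1824
522 + 1557 = 2079
2079 + 1824 = 3903

MMMCMIII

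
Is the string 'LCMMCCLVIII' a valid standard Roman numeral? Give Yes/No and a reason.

'LCMMCCLVIII': L should not appear more than once

No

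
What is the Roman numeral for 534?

Convert 534 to Roman numerals:
  534 contains 1×500 (D)
  34 contains 3×10 (XXX)
  4 contains 1×4 (IV)

DXXXIV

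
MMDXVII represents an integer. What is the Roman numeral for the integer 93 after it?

MMDXVII = 2517
2517 + 93 = 2610

MMDCX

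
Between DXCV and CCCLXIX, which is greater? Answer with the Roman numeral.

DXCV = 595
CCCLXIX = 369
595 is larger

DXCV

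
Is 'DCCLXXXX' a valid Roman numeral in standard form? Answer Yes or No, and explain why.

'DCCLXXXX': More than 3 consecutive X's

No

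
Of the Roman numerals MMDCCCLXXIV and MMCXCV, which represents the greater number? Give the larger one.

MMDCCCLXXIV = 2874
MMCXCV = 2195
2874 is larger

MMDCCCLXXIV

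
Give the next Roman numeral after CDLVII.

CDLVII = 457; next is 458

CDLVIII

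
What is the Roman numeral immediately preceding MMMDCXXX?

MMMDCXXX = 3630, so the previous integer is 3630 - 1 = 3629

MMMDCXXIX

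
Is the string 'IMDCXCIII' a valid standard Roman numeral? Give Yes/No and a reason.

'IMDCXCIII': Invalid subtractive combination: IM

No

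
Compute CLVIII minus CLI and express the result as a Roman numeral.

CLVIII = 158
CLI = 151
158 - 151 = 7

VII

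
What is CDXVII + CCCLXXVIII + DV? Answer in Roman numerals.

CDXVII = 417, CCCLXXVIII = 378, DV = 505
417 + 378 = 795
795 + 505 = 1300

MCCC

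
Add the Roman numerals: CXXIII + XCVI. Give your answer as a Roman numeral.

CXXIII = 123
XCVI = 96
123 + 96 = 219

CCXIX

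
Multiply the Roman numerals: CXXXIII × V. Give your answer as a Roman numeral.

CXXXIII = 133
V = 5
133 × 5 = 665

DCLXV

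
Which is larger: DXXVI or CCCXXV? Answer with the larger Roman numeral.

DXXVI = 526
CCCXXV = 325
526 is larger

DXXVI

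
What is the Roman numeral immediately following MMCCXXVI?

MMCCXXVI = 2226, so the next integer is 2226 + 1 = 2227

MMCCXXVII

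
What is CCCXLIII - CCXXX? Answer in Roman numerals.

CCCXLIII = 343
CCXXX = 230
343 - 230 = 113

CXIII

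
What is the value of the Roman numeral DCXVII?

DCXVII: D=500, C=100, X=10, V=5, I=1, I=1
500 + 100 + 10 + 5 + 1 + 1 = 617

617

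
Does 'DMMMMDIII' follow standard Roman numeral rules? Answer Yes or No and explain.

'DMMMMDIII': More than 3 consecutive M's

No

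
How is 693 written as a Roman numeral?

Convert 693 to Roman numerals:
  693 contains 1×500 (D)
  193 contains 1×100 (C)
  93 contains 1×90 (XC)
  3 contains 3×1 (III)

DCXCIII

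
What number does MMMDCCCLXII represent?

MMMDCCCLXII: M=1000, M=1000, M=1000, D=500, C=100, C=100, C=100, L=50, X=10, I=1, I=1
1000 + 1000 + 1000 + 500 + 100 + 100 + 100 + 50 + 10 + 1 + 1 = 3862

3862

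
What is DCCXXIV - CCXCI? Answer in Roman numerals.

DCCXXIV = 724
CCXCI = 291
724 - 291 = 433

CDXXXIII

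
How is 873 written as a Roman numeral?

Convert 873 to Roman numerals:
  873 contains 1×500 (D)
  373 contains 3×100 (CCC)
  73 contains 1×50 (L)
  23 contains 2×10 (XX)
  3 contains 3×1 (III)

DCCCLXXIII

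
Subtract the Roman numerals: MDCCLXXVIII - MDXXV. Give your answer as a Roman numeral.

MDCCLXXVIII = 1778
MDXXV = 1525
1778 - 1525 = 253

CCLIII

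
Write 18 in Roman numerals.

Convert 18 to Roman numerals:
  18 contains 1×10 (X)
  8 contains 1×5 (V)
  3 contains 3×1 (III)

XVIII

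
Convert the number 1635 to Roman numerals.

Convert 1635 to Roman numerals:
  1635 contains 1×1000 (M)
  635 contains 1×500 (D)
  135 contains 1×100 (C)
  35 contains 3×10 (XXX)
  5 contains 1×5 (V)

MDCXXXV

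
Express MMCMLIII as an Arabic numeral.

MMCMLIII: M=1000, M=1000, CM=900, L=50, I=1, I=1, I=1
1000 + 1000 + 900 + 50 + 1 + 1 + 1 = 2953

2953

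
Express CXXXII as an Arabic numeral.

CXXXII: C=100, X=10, X=10, X=10, I=1, I=1
100 + 10 + 10 + 10 + 1 + 1 = 132

132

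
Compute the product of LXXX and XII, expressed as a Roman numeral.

LXXX = 80
XII = 12
80 × 12 = 960

CMLX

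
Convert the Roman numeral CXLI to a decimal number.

CXLI: C=100, XL=40, I=1
100 + 40 + 1 = 141

141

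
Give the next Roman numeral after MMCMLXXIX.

MMCMLXXIX = 2979, so the next integer is 2979 + 1 = 2980

MMCMLXXX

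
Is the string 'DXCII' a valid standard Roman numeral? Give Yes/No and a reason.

'DXCII': Check the rules: uses only the symbols I, V, X, L, C, D, M; no symbol is repeated more than three times in a row; V, L and D each appear at most once; the only place a smaller symbol precedes a larger one is the allowed subtractive pair XC, the symbol right after such a pair (if any) is smaller than the pair's first symbol, and otherwise the values never increase from left to right. Value: D (500) + XC (90) + I (1) + I (1) = 592. So it is a valid standard Roman numeral.

Yes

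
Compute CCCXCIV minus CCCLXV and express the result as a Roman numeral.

CCCXCIV = 394
CCCLXV = 365
394 - 365 = 29

XXIX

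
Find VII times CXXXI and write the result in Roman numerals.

VII = 7
CXXXI = 131
7 × 131 = 917

CMXVII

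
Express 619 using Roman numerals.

Convert 619 to Roman numerals:
  619 contains 1×500 (D)
  119 contains 1×100 (C)
  19 contains 1×10 (X)
  9 contains 1×9 (IX)

DCXIX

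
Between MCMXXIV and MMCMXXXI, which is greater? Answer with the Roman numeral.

MCMXXIV = 1924
MMCMXXXI = 2931
2931 is larger

MMCMXXXI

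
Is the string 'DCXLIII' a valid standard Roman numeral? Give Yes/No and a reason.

'DCXLIII': Check the rules: uses only the symbols I, V, X, L, C, D, M; no symbol is repeated more than three times in a row; V, L and D each appear at most once; the only place a smaller symbol precedes a larger one is the allowed subtractive pair XL, the symbol right after such a pair (if any) is smaller than the pair's first symbol, and otherwise the values never increase from left to right. Value: D (500) + C (100) + XL (40) + I (1) + I (1) + I (1) = 643. So it is a valid standard Roman numeral.

Yes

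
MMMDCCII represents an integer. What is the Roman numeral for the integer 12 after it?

MMMDCCII = 3702
3702 + 12 = 3714

MMMDCCXIV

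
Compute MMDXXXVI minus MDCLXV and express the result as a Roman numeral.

MMDXXXVI = 2536
MDCLXV = 1665
2536 - 1665 = 871

DCCCLXXI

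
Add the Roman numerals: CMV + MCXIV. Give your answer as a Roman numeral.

CMV = 905
MCXIV = 1114
905 + 1114 = 2019

MMXIX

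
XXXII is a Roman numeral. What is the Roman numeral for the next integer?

XXXII = 32, so the next integer is 32 + 1 = 33

XXXIII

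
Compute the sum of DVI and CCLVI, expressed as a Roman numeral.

DVI = 506
CCLVI = 256
506 + 256 = 762

DCCLXII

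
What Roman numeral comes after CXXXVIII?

CXXXVIII = 138; next is 139

CXXXIX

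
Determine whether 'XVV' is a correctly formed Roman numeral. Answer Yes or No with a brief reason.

'XVV': V should not appear more than once

No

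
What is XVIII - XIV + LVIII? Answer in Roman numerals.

XVIII = 18, XIV = 14, LVIII = 58
18 - 14 = 4
4 + 58 = 62

LXII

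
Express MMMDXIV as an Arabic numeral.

MMMDXIV: M=1000, M=1000, M=1000, D=500, X=10, IV=4
1000 + 1000 + 1000 + 500 + 10 + 4 = 3514

3514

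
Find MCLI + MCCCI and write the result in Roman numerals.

MCLI = 1151
MCCCI = 1301
1151 + 1301 = 2452

MMCDLII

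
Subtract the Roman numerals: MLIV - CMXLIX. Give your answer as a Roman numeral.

MLIV = 1054
CMXLIX = 949
1054 - 949 = 105

CV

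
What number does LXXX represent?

LXXX: L=50, X=10, X=10, X=10
50 + 10 + 10 + 10 = 80

80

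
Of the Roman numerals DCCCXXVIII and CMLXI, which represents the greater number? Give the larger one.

DCCCXXVIII = 828
CMLXI = 961
961 is larger

CMLXI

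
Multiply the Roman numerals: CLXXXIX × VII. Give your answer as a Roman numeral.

CLXXXIX = 189
VII = 7
189 × 7 = 1323

MCCCXXIII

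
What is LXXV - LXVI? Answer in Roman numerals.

LXXV = 75
LXVI = 66
75 - 66 = 9

IX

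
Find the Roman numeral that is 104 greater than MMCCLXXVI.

MMCCLXXVI = 2276
2276 + 104 = 2380

MMCCCLXXX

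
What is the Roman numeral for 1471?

Convert 1471 to Roman numerals:
  1471 contains 1×1000 (M)
  471 contains 1×400 (CD)
  71 contains 1×50 (L)
  21 contains 2×10 (XX)
  1 contains 1×1 (I)

MCDLXXI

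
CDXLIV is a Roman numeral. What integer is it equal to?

CDXLIV: CD=400, XL=40, IV=4
400 + 40 + 4 = 444

444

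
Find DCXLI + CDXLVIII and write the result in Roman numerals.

DCXLI = 641
CDXLVIII = 448
641 + 448 = 1089

MLXXXIX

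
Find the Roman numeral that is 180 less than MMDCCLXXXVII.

MMDCCLXXXVII = 2787
2787 - 180 = 2607

MMDCVII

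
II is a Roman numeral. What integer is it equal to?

II: I=1, I=1
1 + 1 = 2

2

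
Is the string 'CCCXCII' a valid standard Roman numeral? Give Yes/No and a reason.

'CCCXCII': Check the rules: uses only the symbols I, V, X, L, C, D, M; no symbol is repeated more than three times in a row; V, L and D each appear at most once; the only place a smaller symbol precedes a larger one is the allowed subtractive pair XC, the symbol right after such a pair (if any) is smaller than the pair's first symbol, and otherwise the values never increase from left to right. Value: C (100) + C (100) + C (100) + XC (90) + I (1) + I (1) = 392. So it is a valid standard Roman numeral.

Yes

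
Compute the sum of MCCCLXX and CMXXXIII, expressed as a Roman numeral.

MCCCLXX = 1370
CMXXXIII = 933
1370 + 933 = 2303

MMCCCIII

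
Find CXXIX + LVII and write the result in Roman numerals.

CXXIX = 129
LVII = 57
129 + 57 = 186

CLXXXVI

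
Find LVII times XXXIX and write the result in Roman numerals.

LVII = 57
XXXIX = 39
57 × 39 = 2223

MMCCXXIII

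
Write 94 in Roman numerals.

Convert 94 to Roman numerals:
  94 contains 1×90 (XC)
  4 contains 1×4 (IV)

XCIV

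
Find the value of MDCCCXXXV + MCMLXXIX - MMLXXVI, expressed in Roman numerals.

MDCCCXXXV = 1835, MCMLXXIX = 1979, MMLXXVI = 2076
1835 + 1979 = 3814
3814 - 2076 = 1738

MDCCXXXVIII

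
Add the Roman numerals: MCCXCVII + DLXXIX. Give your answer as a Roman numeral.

MCCXCVII = 1297
DLXXIX = 579
1297 + 579 = 1876

MDCCCLXXVI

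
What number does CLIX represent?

CLIX: C=100, L=50, IX=9
100 + 50 + 9 = 159

159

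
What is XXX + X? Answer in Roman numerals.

XXX = 30
X = 10
30 + 10 = 40

XL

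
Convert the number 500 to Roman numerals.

Convert 500 to Roman numerals:
  500 contains 1×500 (D)

D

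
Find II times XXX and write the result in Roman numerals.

II = 2
XXX = 30
2 × 30 = 60

LX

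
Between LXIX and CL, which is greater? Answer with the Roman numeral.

LXIX = 69
CL = 150
150 is larger

CL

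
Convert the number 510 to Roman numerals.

Convert 510 to Roman numerals:
  510 contains 1×500 (D)
  10 contains 1×10 (X)

DX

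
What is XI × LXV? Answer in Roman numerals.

XI = 11
LXV = 65
11 × 65 = 715

DCCXV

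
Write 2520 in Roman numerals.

Convert 2520 to Roman numerals:
  2520 contains 2×1000 (MM)
  520 contains 1×500 (D)
  20 contains 2×10 (XX)

MMDXX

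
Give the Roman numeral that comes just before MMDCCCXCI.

MMDCCCXCI = 2891; previous is 2890

MMDCCCXC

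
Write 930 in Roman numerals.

Convert 930 to Roman numerals:
  930 contains 1×900 (CM)
  30 contains 3×10 (XXX)

CMXXX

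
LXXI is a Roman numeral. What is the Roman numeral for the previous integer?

LXXI = 71, so the previous integer is 71 - 1 = 70

LXX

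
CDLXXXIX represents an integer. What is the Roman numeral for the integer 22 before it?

CDLXXXIX = 489
489 - 22 = 467

CDLXVII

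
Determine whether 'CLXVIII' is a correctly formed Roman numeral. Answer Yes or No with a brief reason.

'CLXVIII': Check the rules: uses only the symbols I, V, X, L, C, D, M; no symbol is repeated more than three times in a row; V, L and D each appear at most once; no smaller symbol precedes a larger one (values never increase from left to right). Value: C (100) + L (50) + X (10) + V (5) + I (1) + I (1) + I (1) = 168. So it is a valid standard Roman numeral.

Yes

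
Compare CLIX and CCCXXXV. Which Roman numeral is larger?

CLIX = 159
CCCXXXV = 335
335 is larger

CCCXXXV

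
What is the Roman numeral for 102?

Convert 102 to Roman numerals:
  102 contains 1×100 (C)
  2 contains 2×1 (II)

CII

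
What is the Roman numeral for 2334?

Convert 2334 to Roman numerals:
  2334 contains 2×1000 (MM)
  334 contains 3×100 (CCC)
  34 contains 3×10 (XXX)
  4 contains 1×4 (IV)

MMCCCXXXIV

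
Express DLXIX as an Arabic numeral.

DLXIX: D=500, L=50, X=10, IX=9
500 + 50 + 10 + 9 = 569

569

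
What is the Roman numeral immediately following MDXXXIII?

MDXXXIII = 1533; next is 1534

MDXXXIV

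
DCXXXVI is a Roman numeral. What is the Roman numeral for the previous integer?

DCXXXVI = 636, so the previous integer is 636 - 1 = 635

DCXXXV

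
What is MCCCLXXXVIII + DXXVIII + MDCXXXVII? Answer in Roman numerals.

MCCCLXXXVIII = 1388, DXXVIII = 528, MDCXXXVII = 1637
1388 + 528 = 1916
1916 + 1637 = 3553

MMMDLIII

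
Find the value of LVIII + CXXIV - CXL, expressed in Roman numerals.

LVIII = 58, CXXIV = 124, CXL = 140
58 + 124 = 182
182 - 140 = 42

XLII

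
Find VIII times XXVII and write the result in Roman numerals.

VIII = 8
XXVII = 27
8 × 27 = 216

CCXVI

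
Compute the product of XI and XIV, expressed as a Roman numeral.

XI = 11
XIV = 14
11 × 14 = 154

CLIV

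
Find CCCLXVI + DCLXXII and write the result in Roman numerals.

CCCLXVI = 366
DCLXXII = 672
366 + 672 = 1038

MXXXVIII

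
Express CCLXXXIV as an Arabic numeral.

CCLXXXIV: C=100, C=100, L=50, X=10, X=10, X=10, IV=4
100 + 100 + 50 + 10 + 10 + 10 + 4 = 284

284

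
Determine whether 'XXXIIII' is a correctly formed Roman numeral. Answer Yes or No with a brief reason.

'XXXIIII': More than 3 consecutive I's

No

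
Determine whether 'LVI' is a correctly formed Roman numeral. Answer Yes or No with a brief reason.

'LVI': Check the rules: uses only the symbols I, V, X, L, C, D, M; no symbol is repeated more than three times in a row; V, L and D each appear at most once; no smaller symbol precedes a larger one (values never increase from left to right). Value: L (50) + V (5) + I (1) = 56. So it is a valid standard Roman numeral.

Yes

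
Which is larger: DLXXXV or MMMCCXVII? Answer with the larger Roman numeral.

DLXXXV = 585
MMMCCXVII = 3217
3217 is larger

MMMCCXVII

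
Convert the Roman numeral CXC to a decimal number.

CXC: C=100, XC=90
100 + 90 = 190

190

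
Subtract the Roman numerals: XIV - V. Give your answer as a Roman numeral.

XIV = 14
V = 5
14 - 5 = 9

IX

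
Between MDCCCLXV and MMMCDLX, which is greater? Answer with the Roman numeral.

MDCCCLXV = 1865
MMMCDLX = 3460
3460 is larger

MMMCDLX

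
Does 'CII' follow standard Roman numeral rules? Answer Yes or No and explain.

'CII': Check the rules: uses only the symbols I, V, X, L, C, D, M; no symbol is repeated more than three times in a row; V, L and D each appear at most once; no smaller symbol precedes a larger one (values never increase from left to right). Value: C (100) + I (1) + I (1) = 102. So it is a valid standard Roman numeral.

Yes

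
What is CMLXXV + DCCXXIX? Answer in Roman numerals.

CMLXXV = 975
DCCXXIX = 729
975 + 729 = 1704

MDCCIV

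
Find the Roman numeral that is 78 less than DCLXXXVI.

DCLXXXVI = 686
686 - 78 = 608

DCVIII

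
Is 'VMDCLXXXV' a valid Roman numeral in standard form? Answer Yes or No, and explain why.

'VMDCLXXXV': V should not appear more than once

No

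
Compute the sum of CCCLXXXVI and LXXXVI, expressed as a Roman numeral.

CCCLXXXVI = 386
LXXXVI = 86
386 + 86 = 472

CDLXXII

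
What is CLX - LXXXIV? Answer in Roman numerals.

CLX = 160
LXXXIV = 84
160 - 84 = 76

LXXVI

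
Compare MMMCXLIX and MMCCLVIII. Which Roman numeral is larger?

MMMCXLIX = 3149
MMCCLVIII = 2258
3149 is larger

MMMCXLIX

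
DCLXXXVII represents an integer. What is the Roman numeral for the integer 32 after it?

DCLXXXVII = 687
687 + 32 = 719

DCCXIX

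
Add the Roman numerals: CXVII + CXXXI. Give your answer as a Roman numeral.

CXVII = 117
CXXXI = 131
117 + 131 = 248

CCXLVIII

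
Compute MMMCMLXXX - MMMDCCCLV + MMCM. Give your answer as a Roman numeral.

MMMCMLXXX = 3980, MMMDCCCLV = 3855, MMCM = 2900
3980 - 3855 = 125
125 + 2900 = 3025

MMMXXV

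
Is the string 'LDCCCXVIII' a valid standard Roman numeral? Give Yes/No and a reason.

'LDCCCXVIII': Invalid subtractive combination: LD

No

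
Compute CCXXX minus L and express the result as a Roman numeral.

CCXXX = 230
L = 50
230 - 50 = 180

CLXXX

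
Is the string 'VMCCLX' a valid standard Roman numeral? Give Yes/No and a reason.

'VMCCLX': Invalid subtractive combination: VM

No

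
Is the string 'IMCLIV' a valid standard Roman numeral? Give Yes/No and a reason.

'IMCLIV': Invalid subtractive combination: IM

No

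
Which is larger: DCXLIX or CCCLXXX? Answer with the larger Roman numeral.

DCXLIX = 649
CCCLXXX = 380
649 is larger

DCXLIX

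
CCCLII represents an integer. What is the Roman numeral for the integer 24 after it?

CCCLII = 352
352 + 24 = 376

CCCLXXVI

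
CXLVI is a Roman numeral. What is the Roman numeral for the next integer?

CXLVI = 146, so the next integer is 146 + 1 = 147

CXLVII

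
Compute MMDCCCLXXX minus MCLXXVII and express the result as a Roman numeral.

MMDCCCLXXX = 2880
MCLXXVII = 1177
2880 - 1177 = 1703

MDCCIII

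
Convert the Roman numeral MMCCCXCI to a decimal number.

MMCCCXCI: M=1000, M=1000, C=100, C=100, C=100, XC=90, I=1
1000 + 1000 + 100 + 100 + 100 + 90 + 1 = 2391

2391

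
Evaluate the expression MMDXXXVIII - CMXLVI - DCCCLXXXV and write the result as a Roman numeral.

MMDXXXVIII = 2538, CMXLVI = 946, DCCCLXXXV = 885
2538 - 946 = 1592
1592 - 885 = 707

DCCVII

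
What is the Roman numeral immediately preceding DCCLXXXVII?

DCCLXXXVII = 787; previous is 786

DCCLXXXVI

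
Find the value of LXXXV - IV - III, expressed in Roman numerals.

LXXXV = 85, IV = 4, III = 3
85 - 4 = 81
81 - 3 = 78

LXXVIII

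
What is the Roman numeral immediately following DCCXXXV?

DCCXXXV = 735, so the next integer is 735 + 1 = 736

DCCXXXVI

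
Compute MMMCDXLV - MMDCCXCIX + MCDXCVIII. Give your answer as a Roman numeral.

MMMCDXLV = 3445, MMDCCXCIX = 2799, MCDXCVIII = 1498
3445 - 2799 = 646
646 + 1498 = 2144

MMCXLIV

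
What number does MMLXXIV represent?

MMLXXIV: M=1000, M=1000, L=50, X=10, X=10, IV=4
1000 + 1000 + 50 + 10 + 10 + 4 = 2074

2074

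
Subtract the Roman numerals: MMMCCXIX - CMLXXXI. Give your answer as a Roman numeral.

MMMCCXIX = 3219
CMLXXXI = 981
3219 - 981 = 2238

MMCCXXXVIII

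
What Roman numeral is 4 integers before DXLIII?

DXLIII = 543
543 - 4 = 539

DXXXIX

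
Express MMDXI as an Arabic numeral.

MMDXI: M=1000, M=1000, D=500, X=10, I=1
1000 + 1000 + 500 + 10 + 1 = 2511

2511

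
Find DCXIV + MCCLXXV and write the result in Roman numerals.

DCXIV = 614
MCCLXXV = 1275
614 + 1275 = 1889

MDCCCLXXXIX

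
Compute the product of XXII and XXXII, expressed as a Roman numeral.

XXII = 22
XXXII = 32
22 × 32 = 704

DCCIV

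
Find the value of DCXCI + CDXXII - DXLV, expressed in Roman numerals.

DCXCI = 691, CDXXII = 422, DXLV = 545
691 + 422 = 1113
1113 - 545 = 568

DLXVIII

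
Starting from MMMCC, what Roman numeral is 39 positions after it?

MMMCC = 3200
3200 + 39 = 3239

MMMCCXXXIX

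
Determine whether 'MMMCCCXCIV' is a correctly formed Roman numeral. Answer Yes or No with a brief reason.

'MMMCCCXCIV': Check the rules: uses only the symbols I, V, X, L, C, D, M; no symbol is repeated more than three times in a row; V, L and D each appear at most once; the only places a smaller symbol precedes a larger one are the allowed subtractive pairs XC, IV, the symbol right after such a pair (if any) is smaller than the pair's first symbol, and otherwise the values never increase from left to right. Value: M (1000) + M (1000) + M (1000) + C (100) + C (100) + C (100) + XC (90) + IV (4) = 3394. So it is a valid standard Roman numeral.

Yes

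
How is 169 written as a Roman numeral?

Convert 169 to Roman numerals:
  169 contains 1×100 (C)
  69 contains 1×50 (L)
  19 contains 1×10 (X)
  9 contains 1×9 (IX)

CLXIX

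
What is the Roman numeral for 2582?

Convert 2582 to Roman numerals:
  2582 contains 2×1000 (MM)
  582 contains 1×500 (D)
  82 contains 1×50 (L)
  32 contains 3×10 (XXX)
  2 contains 2×1 (II)

MMDLXXXII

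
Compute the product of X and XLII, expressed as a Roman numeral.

X = 10
XLII = 42
10 × 42 = 420

CDXX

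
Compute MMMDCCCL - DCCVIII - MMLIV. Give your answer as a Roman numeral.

MMMDCCCL = 3850, DCCVIII = 708, MMLIV = 2054
3850 - 708 = 3142
3142 - 2054 = 1088

MLXXXVIII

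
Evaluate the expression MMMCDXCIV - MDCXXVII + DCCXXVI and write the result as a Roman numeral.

MMMCDXCIV = 3494, MDCXXVII = 1627, DCCXXVI = 726
3494 - 1627 = 1867
1867 + 726 = 2593

MMDXCIII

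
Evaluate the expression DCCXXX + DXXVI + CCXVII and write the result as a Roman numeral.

DCCXXX = 730, DXXVI = 526, CCXVII = 217
730 + 526 = 1256
1256 + 217 = 1473

MCDLXXIII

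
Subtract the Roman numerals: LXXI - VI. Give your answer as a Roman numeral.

LXXI = 71
VI = 6
71 - 6 = 65

LXV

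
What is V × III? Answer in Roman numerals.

V = 5
III = 3
5 × 3 = 15

XV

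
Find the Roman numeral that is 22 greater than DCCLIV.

DCCLIV = 754
754 + 22 = 776

DCCLXXVI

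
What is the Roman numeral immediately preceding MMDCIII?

MMDCIII = 2603; previous is 2602

MMDCII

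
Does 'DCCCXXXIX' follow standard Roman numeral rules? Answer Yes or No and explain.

'DCCCXXXIX': Check the rules: uses only the symbols I, V, X, L, C, D, M; no symbol is repeated more than three times in a row; V, L and D each appear at most once; the only place a smaller symbol precedes a larger one is the allowed subtractive pair IX, the symbol right after such a pair (if any) is smaller than the pair's first symbol, and otherwise the values never increase from left to right. Value: D (500) + C (100) + C (100) + C (100) + X (10) + X (10) + X (10) + IX (9) = 839. So it is a valid standard Roman numeral.

Yes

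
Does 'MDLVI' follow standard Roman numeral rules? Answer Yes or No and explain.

'MDLVI': Check the rules: uses only the symbols I, V, X, L, C, D, M; no symbol is repeated more than three times in a row; V, L and D each appear at most once; no smaller symbol precedes a larger one (values never increase from left to right). Value: M (1000) + D (500) + L (50) + V (5) + I (1) = 1556. So it is a valid standard Roman numeral.

Yes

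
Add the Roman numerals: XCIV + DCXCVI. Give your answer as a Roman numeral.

XCIV = 94
DCXCVI = 696
94 + 696 = 790

DCCXC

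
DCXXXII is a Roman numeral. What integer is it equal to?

DCXXXII: D=500, C=100, X=10, X=10, X=10, I=1, I=1
500 + 100 + 10 + 10 + 10 + 1 + 1 = 632

632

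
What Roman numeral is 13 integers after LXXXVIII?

LXXXVIII = 88
88 + 13 = 101

CI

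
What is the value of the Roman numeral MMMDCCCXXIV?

MMMDCCCXXIV: M=1000, M=1000, M=1000, D=500, C=100, C=100, C=100, X=10, X=10, IV=4
1000 + 1000 + 1000 + 500 + 100 + 100 + 100 + 10 + 10 + 4 = 3824

3824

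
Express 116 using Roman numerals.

Convert 116 to Roman numerals:
  116 contains 1×100 (C)
  16 contains 1×10 (X)
  6 contains 1×5 (V)
  1 contains 1×1 (I)

CXVI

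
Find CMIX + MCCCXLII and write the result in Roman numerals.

CMIX = 909
MCCCXLII = 1342
909 + 1342 = 2251

MMCCLI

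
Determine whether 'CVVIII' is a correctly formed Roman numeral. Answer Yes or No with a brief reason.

'CVVIII': V should not appear more than once

No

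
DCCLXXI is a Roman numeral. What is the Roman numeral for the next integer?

DCCLXXI = 771, so the next integer is 771 + 1 = 772

DCCLXXII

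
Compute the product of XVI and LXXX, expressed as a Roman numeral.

XVI = 16
LXXX = 80
16 × 80 = 1280

MCCLXXX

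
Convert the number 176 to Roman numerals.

Convert 176 to Roman numerals:
  176 contains 1×100 (C)
  76 contains 1×50 (L)
  26 contains 2×10 (XX)
  6 contains 1×5 (V)
  1 contains 1×1 (I)

CLXXVI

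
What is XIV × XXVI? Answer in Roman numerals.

XIV = 14
XXVI = 26
14 × 26 = 364

CCCLXIV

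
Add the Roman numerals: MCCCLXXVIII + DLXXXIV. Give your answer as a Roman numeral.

MCCCLXXVIII = 1378
DLXXXIV = 584
1378 + 584 = 1962

MCMLXII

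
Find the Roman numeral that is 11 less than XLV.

XLV = 45
45 - 11 = 34

XXXIV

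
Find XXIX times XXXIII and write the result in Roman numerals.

XXIX = 29
XXXIII = 33
29 × 33 = 957

CMLVII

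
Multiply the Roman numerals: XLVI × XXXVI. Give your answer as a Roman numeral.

XLVI = 46
XXXVI = 36
46 × 36 = 1656

MDCLVI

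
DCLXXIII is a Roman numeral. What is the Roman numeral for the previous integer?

DCLXXIII = 673; previous is 672

DCLXXII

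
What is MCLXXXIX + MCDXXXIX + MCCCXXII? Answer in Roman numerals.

MCLXXXIX = 1189, MCDXXXIX = 1439, MCCCXXII = 1322
1189 + 1439 = 2628
2628 + 1322 = 3950

MMMCML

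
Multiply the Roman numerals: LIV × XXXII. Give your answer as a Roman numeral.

LIV = 54
XXXII = 32
54 × 32 = 1728

MDCCXXVIII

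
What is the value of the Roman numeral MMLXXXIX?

MMLXXXIX: M=1000, M=1000, L=50, X=10, X=10, X=10, IX=9
1000 + 1000 + 50 + 10 + 10 + 10 + 9 = 2089

2089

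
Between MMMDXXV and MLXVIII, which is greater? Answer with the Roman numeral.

MMMDXXV = 3525
MLXVIII = 1068
3525 is larger

MMMDXXV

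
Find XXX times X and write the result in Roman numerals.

XXX = 30
X = 10
30 × 10 = 300

CCC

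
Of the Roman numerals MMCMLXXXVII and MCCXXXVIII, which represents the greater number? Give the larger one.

MMCMLXXXVII = 2987
MCCXXXVIII = 1238
2987 is larger

MMCMLXXXVII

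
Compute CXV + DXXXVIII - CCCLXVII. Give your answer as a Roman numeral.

CXV = 115, DXXXVIII = 538, CCCLXVII = 367
115 + 538 = 653
653 - 367 = 286

CCLXXXVI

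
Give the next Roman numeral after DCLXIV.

DCLXIV = 664, so the next integer is 664 + 1 = 665

DCLXV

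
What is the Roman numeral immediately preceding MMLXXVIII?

MMLXXVIII = 2078, so the previous integer is 2078 - 1 = 2077

MMLXXVII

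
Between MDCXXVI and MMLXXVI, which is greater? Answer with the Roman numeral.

MDCXXVI = 1626
MMLXXVI = 2076
2076 is larger

MMLXXVI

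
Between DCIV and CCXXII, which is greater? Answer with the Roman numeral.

DCIV = 604
CCXXII = 222
604 is larger

DCIV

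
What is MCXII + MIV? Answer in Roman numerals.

MCXII = 1112
MIV = 1004
1112 + 1004 = 2116

MMCXVI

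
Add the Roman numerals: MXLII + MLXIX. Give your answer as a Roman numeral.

MXLII = 1042
MLXIX = 1069
1042 + 1069 = 2111

MMCXI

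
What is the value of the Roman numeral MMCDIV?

MMCDIV: M=1000, M=1000, CD=400, IV=4
1000 + 1000 + 400 + 4 = 2404

2404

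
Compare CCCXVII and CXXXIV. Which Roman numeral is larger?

CCCXVII = 317
CXXXIV = 134
317 is larger

CCCXVII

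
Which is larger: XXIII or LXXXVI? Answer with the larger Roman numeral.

XXIII = 23
LXXXVI = 86
86 is larger

LXXXVI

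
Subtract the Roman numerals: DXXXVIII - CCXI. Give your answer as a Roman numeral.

DXXXVIII = 538
CCXI = 211
538 - 211 = 327

CCCXXVII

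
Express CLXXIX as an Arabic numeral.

CLXXIX: C=100, L=50, X=10, X=10, IX=9
100 + 50 + 10 + 10 + 9 = 179

179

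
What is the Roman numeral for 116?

Convert 116 to Roman numerals:
  116 contains 1×100 (C)
  16 contains 1×10 (X)
  6 contains 1×5 (V)
  1 contains 1×1 (I)

CXVI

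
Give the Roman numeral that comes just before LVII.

LVII = 57, so the previous integer is 57 - 1 = 56

LVI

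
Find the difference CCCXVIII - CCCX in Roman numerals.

CCCXVIII = 318
CCCX = 310
318 - 310 = 8

VIII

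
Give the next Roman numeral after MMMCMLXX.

MMMCMLXX = 3970; next is 3971

MMMCMLXXI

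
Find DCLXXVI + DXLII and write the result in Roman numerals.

DCLXXVI = 676
DXLII = 542
676 + 542 = 1218

MCCXVIII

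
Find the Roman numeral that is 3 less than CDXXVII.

CDXXVII = 427
427 - 3 = 424

CDXXIV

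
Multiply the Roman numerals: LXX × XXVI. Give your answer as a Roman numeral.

LXX = 70
XXVI = 26
70 × 26 = 1820

MDCCCXX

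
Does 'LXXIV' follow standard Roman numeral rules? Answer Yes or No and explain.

'LXXIV': Check the rules: uses only the symbols I, V, X, L, C, D, M; no symbol is repeated more than three times in a row; V, L and D each appear at most once; the only place a smaller symbol precedes a larger one is the allowed subtractive pair IV, the symbol right after such a pair (if any) is smaller than the pair's first symbol, and otherwise the values never increase from left to right. Value: L (50) + X (10) + X (10) + IV (4) = 74. So it is a valid standard Roman numeral.

Yes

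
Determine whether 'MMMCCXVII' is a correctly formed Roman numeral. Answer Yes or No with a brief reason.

'MMMCCXVII': Check the rules: uses only the symbols I, V, X, L, C, D, M; no symbol is repeated more than three times in a row; V, L and D each appear at most once; no smaller symbol precedes a larger one (values never increase from left to right). Value: M (1000) + M (1000) + M (1000) + C (100) + C (100) + X (10) + V (5) + I (1) + I (1) = 3217. So it is a valid standard Roman numeral.

Yes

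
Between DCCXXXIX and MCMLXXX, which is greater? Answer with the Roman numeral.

DCCXXXIX = 739
MCMLXXX = 1980
1980 is larger

MCMLXXX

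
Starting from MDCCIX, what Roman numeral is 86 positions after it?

MDCCIX = 1709
1709 + 86 = 1795

MDCCXCV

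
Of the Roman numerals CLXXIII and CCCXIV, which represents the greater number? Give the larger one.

CLXXIII = 173
CCCXIV = 314
314 is larger

CCCXIV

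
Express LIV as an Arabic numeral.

LIV: L=50, IV=4
50 + 4 = 54

54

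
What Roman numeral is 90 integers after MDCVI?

MDCVI = 1606
1606 + 90 = 1696

MDCXCVI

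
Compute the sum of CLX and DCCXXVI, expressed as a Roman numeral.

CLX = 160
DCCXXVI = 726
160 + 726 = 886

DCCCLXXXVI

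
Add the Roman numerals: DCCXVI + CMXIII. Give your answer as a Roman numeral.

DCCXVI = 716
CMXIII = 913
716 + 913 = 1629

MDCXXIX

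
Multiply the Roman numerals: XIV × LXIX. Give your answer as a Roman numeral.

XIV = 14
LXIX = 69
14 × 69 = 966

CMLXVI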